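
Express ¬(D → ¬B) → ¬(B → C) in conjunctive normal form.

¬(D → ¬B) → ¬(B → C)
≡ ¬¬(D → ¬B) ∨ ¬(B → C)
≡ ¬¬(¬D ∨ ¬B) ∨ ¬(B → C)
≡ ¬¬(¬D ∨ ¬B) ∨ ¬(¬B ∨ C)
≡ ¬D ∨ ¬B ∨ ¬(¬B ∨ C)
≡ ¬D ∨ ¬B ∨ (¬¬B ∧ ¬C)
≡ ¬D ∨ ¬B ∨ (B ∧ ¬C)
≡ (¬D ∨ ¬B ∨ B) ∧ (¬D ∨ ¬B ∨ ¬C)
≡ ¬D ∨ ¬B ∨ ¬C

¬D ∨ ¬B ∨ ¬C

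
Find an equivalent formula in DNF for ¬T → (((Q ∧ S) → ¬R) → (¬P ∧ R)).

T ∨ (Q ∧ S ∧ R) ∨ (¬P ∧ R)

¬T → (((Q ∧ S) → ¬R) → (¬P ∧ R))
≡ ¬¬T ∨ (((Q ∧ S) → ¬R) → (¬P ∧ R))   — eliminate →
≡ ¬¬T ∨ ¬((Q ∧ S) → ¬R) ∨ (¬P ∧ R)   — eliminate →
≡ ¬¬T ∨ ¬(¬(Q ∧ S) ∨ ¬R) ∨ (¬P ∧ R)   — eliminate →
≡ T ∨ ¬(¬(Q ∧ S) ∨ ¬R) ∨ (¬P ∧ R)   — double negation
≡ T ∨ (¬¬(Q ∧ S) ∧ ¬¬R) ∨ (¬P ∧ R)   — De Morgan
≡ T ∨ (Q ∧ S ∧ ¬¬R) ∨ (¬P ∧ R)   — double negation
≡ T ∨ (Q ∧ S ∧ R) ∨ (¬P ∧ R)   — double negation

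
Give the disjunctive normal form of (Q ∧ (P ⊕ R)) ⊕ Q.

(Q ∧ (P ⊕ R)) ⊕ Q
≡ (Q ∧ (P ⊕ R) ∧ ¬Q) ∨ (¬(Q ∧ (P ⊕ R)) ∧ Q)   (expand ⊕)
≡ (Q ∧ ((P ∧ ¬R) ∨ (¬P ∧ R)) ∧ ¬Q) ∨ (¬(Q ∧ (P ⊕ R)) ∧ Q)   (expand ⊕)
≡ (Q ∧ ((P ∧ ¬R) ∨ (¬P ∧ R)) ∧ ¬Q) ∨ (¬(Q ∧ ((P ∧ ¬R) ∨ (¬P ∧ R))) ∧ Q)   (expand ⊕)
≡ (Q ∧ ((P ∧ ¬R) ∨ (¬P ∧ R)) ∧ ¬Q) ∨ ((¬Q ∨ ¬((P ∧ ¬R) ∨ (¬P ∧ R))) ∧ Q)   (De Morgan)
≡ (Q ∧ ((P ∧ ¬R) ∨ (¬P ∧ R)) ∧ ¬Q) ∨ ((¬Q ∨ (¬(P ∧ ¬R) ∧ ¬(¬P ∧ R))) ∧ Q)   (De Morgan)
≡ (Q ∧ ((P ∧ ¬R) ∨ (¬P ∧ R)) ∧ ¬Q) ∨ ((¬Q ∨ ((¬P ∨ ¬¬R) ∧ ¬(¬P ∧ R))) ∧ Q)   (De Morgan)
≡ (Q ∧ ((P ∧ ¬R) ∨ (¬P ∧ R)) ∧ ¬Q) ∨ ((¬Q ∨ ((¬P ∨ R) ∧ ¬(¬P ∧ R))) ∧ Q)   (double negation)
≡ (Q ∧ ((P ∧ ¬R) ∨ (¬P ∧ R)) ∧ ¬Q) ∨ ((¬Q ∨ ((¬P ∨ R) ∧ (¬¬P ∨ ¬R))) ∧ Q)   (De Morgan)
≡ (Q ∧ ((P ∧ ¬R) ∨ (¬P ∧ R)) ∧ ¬Q) ∨ ((¬Q ∨ ((¬P ∨ R) ∧ (P ∨ ¬R))) ∧ Q)   (double negation)
≡ (Q ∧ P ∧ ¬R ∧ ¬Q) ∨ (Q ∧ ¬P ∧ R ∧ ¬Q) ∨ (¬Q ∧ Q) ∨ (¬P ∧ P ∧ Q) ∨ (¬P ∧ ¬R ∧ Q) ∨ (R ∧ P ∧ Q) ∨ (R ∧ ¬R ∧ Q)   (distribute ∧ over ∨)
≡ (¬P ∧ ¬R ∧ Q) ∨ (R ∧ P ∧ Q)   (simplify)

(¬P ∧ ¬R ∧ Q) ∨ (R ∧ P ∧ Q)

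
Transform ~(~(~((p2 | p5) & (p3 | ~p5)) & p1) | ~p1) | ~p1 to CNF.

(~p2 | ~p3 | ~p1) & (~p2 | p5 | ~p1) & (~p5 | ~p3 | ~p1)

~(~(~((p2 | p5) & (p3 | ~p5)) & p1) | ~p1) | ~p1
⇔ (~~(~((p2 | p5) & (p3 | ~p5)) & p1) & ~~p1) | ~p1
⇔ (~((p2 | p5) & (p3 | ~p5)) & p1 & ~~p1) | ~p1
⇔ ((~(p2 | p5) | ~(p3 | ~p5)) & p1 & ~~p1) | ~p1
⇔ (((~p2 & ~p5) | ~(p3 | ~p5)) & p1 & ~~p1) | ~p1
⇔ (((~p2 & ~p5) | (~p3 & ~~p5)) & p1 & ~~p1) | ~p1
⇔ (((~p2 & ~p5) | (~p3 & p5)) & p1 & ~~p1) | ~p1
⇔ (((~p2 & ~p5) | (~p3 & p5)) & p1 & p1) | ~p1
⇔ (~p2 | ~p3 | ~p1) & (~p2 | p5 | ~p1) & (~p5 | ~p3 | ~p1) & (~p5 | p5 | ~p1) & (p1 | ~p1) & (p1 | ~p1)
⇔ (~p2 | ~p3 | ~p1) & (~p2 | p5 | ~p1) & (~p5 | ~p3 | ~p1)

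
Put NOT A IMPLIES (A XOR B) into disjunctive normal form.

A OR (NOT A AND B)

NOT A IMPLIES (A XOR B)
= NOT NOT A OR (A XOR B)
= NOT NOT A OR (A AND NOT B) OR (NOT A AND B)
= A OR (A AND NOT B) OR (NOT A AND B)
= A OR (NOT A AND B)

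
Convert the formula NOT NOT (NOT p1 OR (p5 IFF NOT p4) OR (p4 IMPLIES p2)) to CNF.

NOT p1 OR NOT p5 OR NOT p4 OR p2

NOT NOT (NOT p1 OR (p5 IFF NOT p4) OR (p4 IMPLIES p2))
≡ NOT NOT (NOT p1 OR ((p5 IMPLIES NOT p4) AND (NOT p4 IMPLIES p5)) OR (p4 IMPLIES p2))   — eliminate IFF
≡ NOT NOT (NOT p1 OR ((NOT p5 OR NOT p4) AND (NOT p4 IMPLIES p5)) OR (p4 IMPLIES p2))   — eliminate IMPLIES
≡ NOT NOT (NOT p1 OR ((NOT p5 OR NOT p4) AND (NOT NOT p4 OR p5)) OR (p4 IMPLIES p2))   — eliminate IMPLIES
≡ NOT NOT (NOT p1 OR ((NOT p5 OR NOT p4) AND (NOT NOT p4 OR p5)) OR NOT p4 OR p2)   — eliminate IMPLIES
≡ NOT p1 OR ((NOT p5 OR NOT p4) AND (NOT NOT p4 OR p5)) OR NOT p4 OR p2   — double negation
≡ NOT p1 OR ((NOT p5 OR NOT p4) AND (p4 OR p5)) OR NOT p4 OR p2   — double negation
≡ (NOT p1 OR NOT p5 OR NOT p4 OR NOT p4 OR p2) AND (NOT p1 OR p4 OR p5 OR NOT p4 OR p2)   — distribute OR over AND
≡ NOT p1 OR NOT p5 OR NOT p4 OR p2   — simplify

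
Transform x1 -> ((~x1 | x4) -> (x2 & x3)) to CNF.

(~x1 | ~x4 | x2) & (~x1 | ~x4 | x3)

x1 -> ((~x1 | x4) -> (x2 & x3))
≡ ~x1 | ((~x1 | x4) -> (x2 & x3))   (eliminate ->)
≡ ~x1 | ~(~x1 | x4) | (x2 & x3)   (eliminate ->)
≡ ~x1 | (~~x1 & ~x4) | (x2 & x3)   (De Morgan)
≡ ~x1 | (x1 & ~x4) | (x2 & x3)   (double negation)
≡ (~x1 | x1 | x2) & (~x1 | x1 | x3) & (~x1 | ~x4 | x2) & (~x1 | ~x4 | x3)   (distribute | over &)
≡ (~x1 | ~x4 | x2) & (~x1 | ~x4 | x3)   (simplify)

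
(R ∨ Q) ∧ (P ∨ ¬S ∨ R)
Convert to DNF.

(R ∨ Q) ∧ (P ∨ ¬S ∨ R)
⇔ (R ∧ P) ∨ (R ∧ ¬S) ∨ (R ∧ R) ∨ (Q ∧ P) ∨ (Q ∧ ¬S) ∨ (Q ∧ R)   [distribute ∧ over ∨]
⇔ R ∨ (Q ∧ P) ∨ (Q ∧ ¬S)   [simplify]

R ∨ (Q ∧ P) ∨ (Q ∧ ¬S)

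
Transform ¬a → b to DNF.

¬a → b
⇔ ¬¬a ∨ b   (eliminate →)
⇔ a ∨ b   (double negation)

a ∨ b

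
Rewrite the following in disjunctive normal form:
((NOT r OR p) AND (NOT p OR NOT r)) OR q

((NOT r OR p) AND (NOT p OR NOT r)) OR q
⇔ (NOT r AND NOT p) OR (NOT r AND NOT r) OR (p AND NOT p) OR (p AND NOT r) OR q   — distribute AND over OR
⇔ NOT r OR q   — simplify

NOT r OR q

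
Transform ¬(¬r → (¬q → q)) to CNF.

¬r ∧ ¬q

¬(¬r → (¬q → q))
≡ ¬(¬¬r ∨ (¬q → q))   (eliminate →)
≡ ¬(¬¬r ∨ ¬¬q ∨ q)   (eliminate →)
≡ ¬¬¬r ∧ ¬¬¬q ∧ ¬q   (De Morgan)
≡ ¬r ∧ ¬¬¬q ∧ ¬q   (double negation)
≡ ¬r ∧ ¬q ∧ ¬q   (double negation)
≡ ¬r ∧ ¬q   (simplify)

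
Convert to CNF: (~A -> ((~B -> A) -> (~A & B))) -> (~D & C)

(~A -> ((~B -> A) -> (~A & B))) -> (~D & C)
⇔ ~(~A -> ((~B -> A) -> (~A & B))) | (~D & C)   — eliminate ->
⇔ ~(~~A | ((~B -> A) -> (~A & B))) | (~D & C)   — eliminate ->
⇔ ~(~~A | ~(~B -> A) | (~A & B)) | (~D & C)   — eliminate ->
⇔ ~(~~A | ~(~~B | A) | (~A & B)) | (~D & C)   — eliminate ->
⇔ (~~~A & ~~(~~B | A) & ~(~A & B)) | (~D & C)   — De Morgan
⇔ (~A & ~~(~~B | A) & ~(~A & B)) | (~D & C)   — double negation
⇔ (~A & (~~B | A) & ~(~A & B)) | (~D & C)   — double negation
⇔ (~A & (B | A) & ~(~A & B)) | (~D & C)   — double negation
⇔ (~A & (B | A) & (~~A | ~B)) | (~D & C)   — De Morgan
⇔ (~A & (B | A) & (A | ~B)) | (~D & C)   — double negation
⇔ (~A | ~D) & (~A | C) & (B | A | ~D) & (B | A | C) & (A | ~B | ~D) & (A | ~B | C)   — distribute | over &

(~A | ~D) & (~A | C) & (B | A | ~D) & (B | A | C) & (A | ~B | ~D) & (A | ~B | C)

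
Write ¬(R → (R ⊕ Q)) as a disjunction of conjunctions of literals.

¬(R → (R ⊕ Q))
≡ ¬(¬R ∨ (R ⊕ Q))   — eliminate →
≡ ¬(¬R ∨ (R ∧ ¬Q) ∨ (¬R ∧ Q))   — expand ⊕
≡ ¬¬R ∧ ¬(R ∧ ¬Q) ∧ ¬(¬R ∧ Q)   — De Morgan
≡ R ∧ ¬(R ∧ ¬Q) ∧ ¬(¬R ∧ Q)   — double negation
≡ R ∧ (¬R ∨ ¬¬Q) ∧ ¬(¬R ∧ Q)   — De Morgan
≡ R ∧ (¬R ∨ Q) ∧ ¬(¬R ∧ Q)   — double negation
≡ R ∧ (¬R ∨ Q) ∧ (¬¬R ∨ ¬Q)   — De Morgan
≡ R ∧ (¬R ∨ Q) ∧ (R ∨ ¬Q)   — double negation
≡ (R ∧ ¬R ∧ R) ∨ (R ∧ ¬R ∧ ¬Q) ∨ (R ∧ Q ∧ R) ∨ (R ∧ Q ∧ ¬Q)   — distribute ∧ over ∨
≡ R ∧ Q   — simplify

R ∧ Q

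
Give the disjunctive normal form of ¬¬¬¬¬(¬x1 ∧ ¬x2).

¬¬¬¬¬(¬x1 ∧ ¬x2)
≡ ¬¬¬(¬x1 ∧ ¬x2)   — double negation
≡ ¬(¬x1 ∧ ¬x2)   — double negation
≡ ¬¬x1 ∨ ¬¬x2   — De Morgan
≡ x1 ∨ ¬¬x2   — double negation
≡ x1 ∨ x2   — double negation

x1 ∨ x2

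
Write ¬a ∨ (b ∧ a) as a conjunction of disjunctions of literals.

¬a ∨ b

¬a ∨ (b ∧ a)
⇔ (¬a ∨ b) ∧ (¬a ∨ a)   [distribute ∨ over ∧]
⇔ ¬a ∨ b   [simplify]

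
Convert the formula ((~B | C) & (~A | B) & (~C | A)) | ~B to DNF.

((~B | C) & (~A | B) & (~C | A)) | ~B
≡ (~B & ~A & ~C) | (~B & ~A & A) | (~B & B & ~C) | (~B & B & A) | (C & ~A & ~C) | (C & ~A & A) | (C & B & ~C) | (C & B & A) | ~B
≡ (C & B & A) | ~B

(C & B & A) | ~B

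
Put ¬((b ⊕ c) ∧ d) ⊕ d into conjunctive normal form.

¬((b ⊕ c) ∧ d) ⊕ d
⇔ (¬((b ⊕ c) ∧ d) ∨ d) ∧ ¬(¬((b ⊕ c) ∧ d) ∧ d)
⇔ (¬((b ∨ c) ∧ ¬(b ∧ c) ∧ d) ∨ d) ∧ ¬(¬((b ⊕ c) ∧ d) ∧ d)
⇔ (¬((b ∨ c) ∧ ¬(b ∧ c) ∧ d) ∨ d) ∧ ¬(¬((b ∨ c) ∧ ¬(b ∧ c) ∧ d) ∧ d)
⇔ (¬(b ∨ c) ∨ ¬¬(b ∧ c) ∨ ¬d ∨ d) ∧ ¬(¬((b ∨ c) ∧ ¬(b ∧ c) ∧ d) ∧ d)
⇔ ((¬b ∧ ¬c) ∨ ¬¬(b ∧ c) ∨ ¬d ∨ d) ∧ ¬(¬((b ∨ c) ∧ ¬(b ∧ c) ∧ d) ∧ d)
⇔ ((¬b ∧ ¬c) ∨ (b ∧ c) ∨ ¬d ∨ d) ∧ ¬(¬((b ∨ c) ∧ ¬(b ∧ c) ∧ d) ∧ d)
⇔ ((¬b ∧ ¬c) ∨ (b ∧ c) ∨ ¬d ∨ d) ∧ (¬¬((b ∨ c) ∧ ¬(b ∧ c) ∧ d) ∨ ¬d)
⇔ ((¬b ∧ ¬c) ∨ (b ∧ c) ∨ ¬d ∨ d) ∧ (((b ∨ c) ∧ ¬(b ∧ c) ∧ d) ∨ ¬d)
⇔ ((¬b ∧ ¬c) ∨ (b ∧ c) ∨ ¬d ∨ d) ∧ (((b ∨ c) ∧ (¬b ∨ ¬c) ∧ d) ∨ ¬d)
⇔ (¬b ∨ b ∨ ¬d ∨ d) ∧ (¬b ∨ c ∨ ¬d ∨ d) ∧ (¬c ∨ b ∨ ¬d ∨ d) ∧ (¬c ∨ c ∨ ¬d ∨ d) ∧ (b ∨ c ∨ ¬d) ∧ (¬b ∨ ¬c ∨ ¬d) ∧ (d ∨ ¬d)
⇔ (b ∨ c ∨ ¬d) ∧ (¬b ∨ ¬c ∨ ¬d)

(b ∨ c ∨ ¬d) ∧ (¬b ∨ ¬c ∨ ¬d)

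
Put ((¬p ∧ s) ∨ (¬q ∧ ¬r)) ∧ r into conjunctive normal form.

(¬p ∨ ¬q) ∧ (¬p ∨ ¬r) ∧ (s ∨ ¬q) ∧ (s ∨ ¬r) ∧ r

((¬p ∧ s) ∨ (¬q ∧ ¬r)) ∧ r
= (¬p ∨ ¬q) ∧ (¬p ∨ ¬r) ∧ (s ∨ ¬q) ∧ (s ∨ ¬r) ∧ r   [distribute ∨ over ∧]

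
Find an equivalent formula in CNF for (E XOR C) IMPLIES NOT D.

(NOT E OR C OR NOT D) AND (NOT C OR E OR NOT D)

(E XOR C) IMPLIES NOT D
= NOT (E XOR C) OR NOT D
= NOT ((E OR C) AND NOT (E AND C)) OR NOT D
= NOT (E OR C) OR NOT NOT (E AND C) OR NOT D
= (NOT E AND NOT C) OR NOT NOT (E AND C) OR NOT D
= (NOT E AND NOT C) OR (E AND C) OR NOT D
= (NOT E OR E OR NOT D) AND (NOT E OR C OR NOT D) AND (NOT C OR E OR NOT D) AND (NOT C OR C OR NOT D)
= (NOT E OR C OR NOT D) AND (NOT C OR E OR NOT D)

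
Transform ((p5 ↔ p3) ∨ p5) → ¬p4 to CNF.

(p5 ∨ p3 ∨ ¬p4) ∧ (¬p5 ∨ ¬p4)

((p5 ↔ p3) ∨ p5) → ¬p4
= ¬((p5 ↔ p3) ∨ p5) ∨ ¬p4   [eliminate →]
= ¬(((p5 → p3) ∧ (p3 → p5)) ∨ p5) ∨ ¬p4   [eliminate ↔]
= ¬(((¬p5 ∨ p3) ∧ (p3 → p5)) ∨ p5) ∨ ¬p4   [eliminate →]
= ¬(((¬p5 ∨ p3) ∧ (¬p3 ∨ p5)) ∨ p5) ∨ ¬p4   [eliminate →]
= (¬((¬p5 ∨ p3) ∧ (¬p3 ∨ p5)) ∧ ¬p5) ∨ ¬p4   [De Morgan]
= ((¬(¬p5 ∨ p3) ∨ ¬(¬p3 ∨ p5)) ∧ ¬p5) ∨ ¬p4   [De Morgan]
= (((¬¬p5 ∧ ¬p3) ∨ ¬(¬p3 ∨ p5)) ∧ ¬p5) ∨ ¬p4   [De Morgan]
= (((p5 ∧ ¬p3) ∨ ¬(¬p3 ∨ p5)) ∧ ¬p5) ∨ ¬p4   [double negation]
= (((p5 ∧ ¬p3) ∨ (¬¬p3 ∧ ¬p5)) ∧ ¬p5) ∨ ¬p4   [De Morgan]
= (((p5 ∧ ¬p3) ∨ (p3 ∧ ¬p5)) ∧ ¬p5) ∨ ¬p4   [double negation]
= (p5 ∨ p3 ∨ ¬p4) ∧ (p5 ∨ ¬p5 ∨ ¬p4) ∧ (¬p3 ∨ p3 ∨ ¬p4) ∧ (¬p3 ∨ ¬p5 ∨ ¬p4) ∧ (¬p5 ∨ ¬p4)   [distribute ∨ over ∧]
= (p5 ∨ p3 ∨ ¬p4) ∧ (¬p5 ∨ ¬p4)   [simplify]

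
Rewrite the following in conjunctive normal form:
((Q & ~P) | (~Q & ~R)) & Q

(~P | ~Q) & (~P | ~R) & Q

((Q & ~P) | (~Q & ~R)) & Q
⇔ (Q | ~Q) & (Q | ~R) & (~P | ~Q) & (~P | ~R) & Q   [distribute | over &]
⇔ (~P | ~Q) & (~P | ~R) & Q   [simplify]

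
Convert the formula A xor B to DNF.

A xor B
≡ (A & ~B) | (~A & B)

(A & ~B) | (~A & B)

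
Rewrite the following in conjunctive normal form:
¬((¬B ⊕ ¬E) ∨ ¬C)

(B ∨ ¬E) ∧ (E ∨ ¬B) ∧ C

¬((¬B ⊕ ¬E) ∨ ¬C)
≡ ¬(((¬B ∨ ¬E) ∧ ¬(¬B ∧ ¬E)) ∨ ¬C)   [expand ⊕]
≡ ¬((¬B ∨ ¬E) ∧ ¬(¬B ∧ ¬E)) ∧ ¬¬C   [De Morgan]
≡ (¬(¬B ∨ ¬E) ∨ ¬¬(¬B ∧ ¬E)) ∧ ¬¬C   [De Morgan]
≡ ((¬¬B ∧ ¬¬E) ∨ ¬¬(¬B ∧ ¬E)) ∧ ¬¬C   [De Morgan]
≡ ((B ∧ ¬¬E) ∨ ¬¬(¬B ∧ ¬E)) ∧ ¬¬C   [double negation]
≡ ((B ∧ E) ∨ ¬¬(¬B ∧ ¬E)) ∧ ¬¬C   [double negation]
≡ ((B ∧ E) ∨ (¬B ∧ ¬E)) ∧ ¬¬C   [double negation]
≡ ((B ∧ E) ∨ (¬B ∧ ¬E)) ∧ C   [double negation]
≡ (B ∨ ¬B) ∧ (B ∨ ¬E) ∧ (E ∨ ¬B) ∧ (E ∨ ¬E) ∧ C   [distribute ∨ over ∧]
≡ (B ∨ ¬E) ∧ (E ∨ ¬B) ∧ C   [simplify]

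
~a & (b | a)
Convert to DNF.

~a & (b | a)
⇔ (~a & b) | (~a & a)   (distribute & over |)
⇔ ~a & b   (simplify)

~a & b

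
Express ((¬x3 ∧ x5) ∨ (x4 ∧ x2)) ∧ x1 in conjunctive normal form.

((¬x3 ∧ x5) ∨ (x4 ∧ x2)) ∧ x1
⇔ (¬x3 ∨ x4) ∧ (¬x3 ∨ x2) ∧ (x5 ∨ x4) ∧ (x5 ∨ x2) ∧ x1   — distribute ∨ over ∧

(¬x3 ∨ x4) ∧ (¬x3 ∨ x2) ∧ (x5 ∨ x4) ∧ (x5 ∨ x2) ∧ x1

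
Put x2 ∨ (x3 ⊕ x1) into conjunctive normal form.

x2 ∨ (x3 ⊕ x1)
≡ x2 ∨ ((x3 ∨ x1) ∧ ¬(x3 ∧ x1))   [expand ⊕]
≡ x2 ∨ ((x3 ∨ x1) ∧ (¬x3 ∨ ¬x1))   [De Morgan]
≡ (x2 ∨ x3 ∨ x1) ∧ (x2 ∨ ¬x3 ∨ ¬x1)   [distribute ∨ over ∧]

(x2 ∨ x3 ∨ x1) ∧ (x2 ∨ ¬x3 ∨ ¬x1)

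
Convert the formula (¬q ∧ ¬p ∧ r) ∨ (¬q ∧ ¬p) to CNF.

(¬q ∧ ¬p ∧ r) ∨ (¬q ∧ ¬p)
≡ (¬q ∨ ¬q) ∧ (¬q ∨ ¬p) ∧ (¬p ∨ ¬q) ∧ (¬p ∨ ¬p) ∧ (r ∨ ¬q) ∧ (r ∨ ¬p)   [distribute ∨ over ∧]
≡ ¬q ∧ ¬p   [simplify]

¬q ∧ ¬p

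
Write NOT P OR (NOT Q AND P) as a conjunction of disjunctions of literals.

NOT P OR (NOT Q AND P)
⇔ (NOT P OR NOT Q) AND (NOT P OR P)   [distribute OR over AND]
⇔ NOT P OR NOT Q   [simplify]

NOT P OR NOT Q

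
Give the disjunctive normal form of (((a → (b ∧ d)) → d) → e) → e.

(((a → (b ∧ d)) → d) → e) → e
≡ ¬(((a → (b ∧ d)) → d) → e) ∨ e   [eliminate →]
≡ ¬(¬((a → (b ∧ d)) → d) ∨ e) ∨ e   [eliminate →]
≡ ¬(¬(¬(a → (b ∧ d)) ∨ d) ∨ e) ∨ e   [eliminate →]
≡ ¬(¬(¬(¬a ∨ (b ∧ d)) ∨ d) ∨ e) ∨ e   [eliminate →]
≡ (¬¬(¬(¬a ∨ (b ∧ d)) ∨ d) ∧ ¬e) ∨ e   [De Morgan]
≡ ((¬(¬a ∨ (b ∧ d)) ∨ d) ∧ ¬e) ∨ e   [double negation]
≡ (((¬¬a ∧ ¬(b ∧ d)) ∨ d) ∧ ¬e) ∨ e   [De Morgan]
≡ (((a ∧ ¬(b ∧ d)) ∨ d) ∧ ¬e) ∨ e   [double negation]
≡ (((a ∧ (¬b ∨ ¬d)) ∨ d) ∧ ¬e) ∨ e   [De Morgan]
≡ (a ∧ ¬b ∧ ¬e) ∨ (a ∧ ¬d ∧ ¬e) ∨ (d ∧ ¬e) ∨ e   [distribute ∧ over ∨]

(a ∧ ¬b ∧ ¬e) ∨ (a ∧ ¬d ∧ ¬e) ∨ (d ∧ ¬e) ∨ e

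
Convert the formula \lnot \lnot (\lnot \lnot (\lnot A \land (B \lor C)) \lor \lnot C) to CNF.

\lnot \lnot (\lnot \lnot (\lnot A \land (B \lor C)) \lor \lnot C)
≡ \lnot \lnot (\lnot A \land (B \lor C)) \lor \lnot C   [double negation]
≡ (\lnot A \land (B \lor C)) \lor \lnot C   [double negation]
≡ (\lnot A \lor \lnot C) \land (B \lor C \lor \lnot C)   [distribute \lor over \land]
≡ \lnot A \lor \lnot C   [simplify]

\lnot A \lor \lnot C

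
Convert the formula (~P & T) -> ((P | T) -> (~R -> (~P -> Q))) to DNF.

(~P & T) -> ((P | T) -> (~R -> (~P -> Q)))
= ~(~P & T) | ((P | T) -> (~R -> (~P -> Q)))   [eliminate ->]
= ~(~P & T) | ~(P | T) | (~R -> (~P -> Q))   [eliminate ->]
= ~(~P & T) | ~(P | T) | ~~R | (~P -> Q)   [eliminate ->]
= ~(~P & T) | ~(P | T) | ~~R | ~~P | Q   [eliminate ->]
= ~~P | ~T | ~(P | T) | ~~R | ~~P | Q   [De Morgan]
= P | ~T | ~(P | T) | ~~R | ~~P | Q   [double negation]
= P | ~T | (~P & ~T) | ~~R | ~~P | Q   [De Morgan]
= P | ~T | (~P & ~T) | R | ~~P | Q   [double negation]
= P | ~T | (~P & ~T) | R | P | Q   [double negation]
= P | ~T | R | Q   [simplify]

P | ~T | R | Q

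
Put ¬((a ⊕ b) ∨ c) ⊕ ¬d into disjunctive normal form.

¬((a ⊕ b) ∨ c) ⊕ ¬d
= (¬((a ⊕ b) ∨ c) ∧ ¬¬d) ∨ (¬¬((a ⊕ b) ∨ c) ∧ ¬d)   [expand ⊕]
= (¬((a ∧ ¬b) ∨ (¬a ∧ b) ∨ c) ∧ ¬¬d) ∨ (¬¬((a ⊕ b) ∨ c) ∧ ¬d)   [expand ⊕]
= (¬((a ∧ ¬b) ∨ (¬a ∧ b) ∨ c) ∧ ¬¬d) ∨ (¬¬((a ∧ ¬b) ∨ (¬a ∧ b) ∨ c) ∧ ¬d)   [expand ⊕]
= (¬(a ∧ ¬b) ∧ ¬(¬a ∧ b) ∧ ¬c ∧ ¬¬d) ∨ (¬¬((a ∧ ¬b) ∨ (¬a ∧ b) ∨ c) ∧ ¬d)   [De Morgan]
= ((¬a ∨ ¬¬b) ∧ ¬(¬a ∧ b) ∧ ¬c ∧ ¬¬d) ∨ (¬¬((a ∧ ¬b) ∨ (¬a ∧ b) ∨ c) ∧ ¬d)   [De Morgan]
= ((¬a ∨ b) ∧ ¬(¬a ∧ b) ∧ ¬c ∧ ¬¬d) ∨ (¬¬((a ∧ ¬b) ∨ (¬a ∧ b) ∨ c) ∧ ¬d)   [double negation]
= ((¬a ∨ b) ∧ (¬¬a ∨ ¬b) ∧ ¬c ∧ ¬¬d) ∨ (¬¬((a ∧ ¬b) ∨ (¬a ∧ b) ∨ c) ∧ ¬d)   [De Morgan]
= ((¬a ∨ b) ∧ (a ∨ ¬b) ∧ ¬c ∧ ¬¬d) ∨ (¬¬((a ∧ ¬b) ∨ (¬a ∧ b) ∨ c) ∧ ¬d)   [double negation]
= ((¬a ∨ b) ∧ (a ∨ ¬b) ∧ ¬c ∧ d) ∨ (¬¬((a ∧ ¬b) ∨ (¬a ∧ b) ∨ c) ∧ ¬d)   [double negation]
= ((¬a ∨ b) ∧ (a ∨ ¬b) ∧ ¬c ∧ d) ∨ (((a ∧ ¬b) ∨ (¬a ∧ b) ∨ c) ∧ ¬d)   [double negation]
= (¬a ∧ a ∧ ¬c ∧ d) ∨ (¬a ∧ ¬b ∧ ¬c ∧ d) ∨ (b ∧ a ∧ ¬c ∧ d) ∨ (b ∧ ¬b ∧ ¬c ∧ d) ∨ (a ∧ ¬b ∧ ¬d) ∨ (¬a ∧ b ∧ ¬d) ∨ (c ∧ ¬d)   [distribute ∧ over ∨]
= (¬a ∧ ¬b ∧ ¬c ∧ d) ∨ (b ∧ a ∧ ¬c ∧ d) ∨ (a ∧ ¬b ∧ ¬d) ∨ (¬a ∧ b ∧ ¬d) ∨ (c ∧ ¬d)   [simplify]

(¬a ∧ ¬b ∧ ¬c ∧ d) ∨ (b ∧ a ∧ ¬c ∧ d) ∨ (a ∧ ¬b ∧ ¬d) ∨ (¬a ∧ b ∧ ¬d) ∨ (c ∧ ¬d)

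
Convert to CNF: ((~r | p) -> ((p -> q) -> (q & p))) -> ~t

((~r | p) -> ((p -> q) -> (q & p))) -> ~t
= ~((~r | p) -> ((p -> q) -> (q & p))) | ~t   [eliminate ->]
= ~(~(~r | p) | ((p -> q) -> (q & p))) | ~t   [eliminate ->]
= ~(~(~r | p) | ~(p -> q) | (q & p)) | ~t   [eliminate ->]
= ~(~(~r | p) | ~(~p | q) | (q & p)) | ~t   [eliminate ->]
= (~~(~r | p) & ~~(~p | q) & ~(q & p)) | ~t   [De Morgan]
= ((~r | p) & ~~(~p | q) & ~(q & p)) | ~t   [double negation]
= ((~r | p) & (~p | q) & ~(q & p)) | ~t   [double negation]
= ((~r | p) & (~p | q) & (~q | ~p)) | ~t   [De Morgan]
= (~r | p | ~t) & (~p | q | ~t) & (~q | ~p | ~t)   [distribute | over &]

(~r | p | ~t) & (~p | q | ~t) & (~q | ~p | ~t)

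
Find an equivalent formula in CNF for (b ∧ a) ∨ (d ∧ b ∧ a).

b ∧ a

(b ∧ a) ∨ (d ∧ b ∧ a)
≡ (b ∨ d) ∧ (b ∨ b) ∧ (b ∨ a) ∧ (a ∨ d) ∧ (a ∨ b) ∧ (a ∨ a)   [distribute ∨ over ∧]
≡ b ∧ a   [simplify]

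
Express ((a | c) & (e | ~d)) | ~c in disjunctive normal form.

((a | c) & (e | ~d)) | ~c
⇔ (a & e) | (a & ~d) | (c & e) | (c & ~d) | ~c   (distribute & over |)

(a & e) | (a & ~d) | (c & e) | (c & ~d) | ~c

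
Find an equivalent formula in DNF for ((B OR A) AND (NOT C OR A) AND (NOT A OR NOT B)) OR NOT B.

(B AND NOT C AND NOT A) OR NOT B

((B OR A) AND (NOT C OR A) AND (NOT A OR NOT B)) OR NOT B
≡ (B AND NOT C AND NOT A) OR (B AND NOT C AND NOT B) OR (B AND A AND NOT A) OR (B AND A AND NOT B) OR (A AND NOT C AND NOT A) OR (A AND NOT C AND NOT B) OR (A AND A AND NOT A) OR (A AND A AND NOT B) OR NOT B   — distribute AND over OR
≡ (B AND NOT C AND NOT A) OR NOT B   — simplify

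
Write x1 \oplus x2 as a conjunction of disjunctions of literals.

(x1 \lor x2) \land (\lnot x1 \lor \lnot x2)

x1 \oplus x2
≡ (x1 \lor x2) \land \lnot (x1 \land x2)   [expand \oplus]
≡ (x1 \lor x2) \land (\lnot x1 \lor \lnot x2)   [De Morgan]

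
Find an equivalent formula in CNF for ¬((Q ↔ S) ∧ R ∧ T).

¬((Q ↔ S) ∧ R ∧ T)
= ¬((Q → S) ∧ (S → Q) ∧ R ∧ T)   — eliminate ↔
= ¬((¬Q ∨ S) ∧ (S → Q) ∧ R ∧ T)   — eliminate →
= ¬((¬Q ∨ S) ∧ (¬S ∨ Q) ∧ R ∧ T)   — eliminate →
= ¬(¬Q ∨ S) ∨ ¬(¬S ∨ Q) ∨ ¬R ∨ ¬T   — De Morgan
= (¬¬Q ∧ ¬S) ∨ ¬(¬S ∨ Q) ∨ ¬R ∨ ¬T   — De Morgan
= (Q ∧ ¬S) ∨ ¬(¬S ∨ Q) ∨ ¬R ∨ ¬T   — double negation
= (Q ∧ ¬S) ∨ (¬¬S ∧ ¬Q) ∨ ¬R ∨ ¬T   — De Morgan
= (Q ∧ ¬S) ∨ (S ∧ ¬Q) ∨ ¬R ∨ ¬T   — double negation
= (Q ∨ S ∨ ¬R ∨ ¬T) ∧ (Q ∨ ¬Q ∨ ¬R ∨ ¬T) ∧ (¬S ∨ S ∨ ¬R ∨ ¬T) ∧ (¬S ∨ ¬Q ∨ ¬R ∨ ¬T)   — distribute ∨ over ∧
= (Q ∨ S ∨ ¬R ∨ ¬T) ∧ (¬S ∨ ¬Q ∨ ¬R ∨ ¬T)   — simplify

(Q ∨ S ∨ ¬R ∨ ¬T) ∧ (¬S ∨ ¬Q ∨ ¬R ∨ ¬T)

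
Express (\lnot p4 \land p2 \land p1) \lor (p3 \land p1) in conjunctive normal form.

(\lnot p4 \land p2 \land p1) \lor (p3 \land p1)
= (\lnot p4 \lor p3) \land (\lnot p4 \lor p1) \land (p2 \lor p3) \land (p2 \lor p1) \land (p1 \lor p3) \land (p1 \lor p1)   (distribute \lor over \land)
= (\lnot p4 \lor p3) \land (p2 \lor p3) \land p1   (simplify)

(\lnot p4 \lor p3) \land (p2 \lor p3) \land p1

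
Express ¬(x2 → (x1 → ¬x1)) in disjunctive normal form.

¬(x2 → (x1 → ¬x1))
= ¬(¬x2 ∨ (x1 → ¬x1))
= ¬(¬x2 ∨ ¬x1 ∨ ¬x1)
= ¬¬x2 ∧ ¬¬x1 ∧ ¬¬x1
= x2 ∧ ¬¬x1 ∧ ¬¬x1
= x2 ∧ x1 ∧ ¬¬x1
= x2 ∧ x1 ∧ x1
= x2 ∧ x1

x2 ∧ x1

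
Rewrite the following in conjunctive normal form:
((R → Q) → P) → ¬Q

¬P ∨ ¬Q

((R → Q) → P) → ¬Q
= ¬((R → Q) → P) ∨ ¬Q   (eliminate →)
= ¬(¬(R → Q) ∨ P) ∨ ¬Q   (eliminate →)
= ¬(¬(¬R ∨ Q) ∨ P) ∨ ¬Q   (eliminate →)
= (¬¬(¬R ∨ Q) ∧ ¬P) ∨ ¬Q   (De Morgan)
= ((¬R ∨ Q) ∧ ¬P) ∨ ¬Q   (double negation)
= (¬R ∨ Q ∨ ¬Q) ∧ (¬P ∨ ¬Q)   (distribute ∨ over ∧)
= ¬P ∨ ¬Q   (simplify)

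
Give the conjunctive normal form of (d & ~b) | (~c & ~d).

(d & ~b) | (~c & ~d)
⇔ (d | ~c) & (d | ~d) & (~b | ~c) & (~b | ~d)   [distribute | over &]
⇔ (d | ~c) & (~b | ~c) & (~b | ~d)   [simplify]

(d | ~c) & (~b | ~c) & (~b | ~d)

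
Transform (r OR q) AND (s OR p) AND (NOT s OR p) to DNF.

(r OR q) AND (s OR p) AND (NOT s OR p)
= (r AND s AND NOT s) OR (r AND s AND p) OR (r AND p AND NOT s) OR (r AND p AND p) OR (q AND s AND NOT s) OR (q AND s AND p) OR (q AND p AND NOT s) OR (q AND p AND p)   [distribute AND over OR]
= (r AND p) OR (q AND p)   [simplify]

(r AND p) OR (q AND p)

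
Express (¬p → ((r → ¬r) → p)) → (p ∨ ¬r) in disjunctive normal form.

(¬p → ((r → ¬r) → p)) → (p ∨ ¬r)
⇔ ¬(¬p → ((r → ¬r) → p)) ∨ p ∨ ¬r
⇔ ¬(¬¬p ∨ ((r → ¬r) → p)) ∨ p ∨ ¬r
⇔ ¬(¬¬p ∨ ¬(r → ¬r) ∨ p) ∨ p ∨ ¬r
⇔ ¬(¬¬p ∨ ¬(¬r ∨ ¬r) ∨ p) ∨ p ∨ ¬r
⇔ (¬¬¬p ∧ ¬¬(¬r ∨ ¬r) ∧ ¬p) ∨ p ∨ ¬r
⇔ (¬p ∧ ¬¬(¬r ∨ ¬r) ∧ ¬p) ∨ p ∨ ¬r
⇔ (¬p ∧ (¬r ∨ ¬r) ∧ ¬p) ∨ p ∨ ¬r
⇔ (¬p ∧ ¬r ∧ ¬p) ∨ (¬p ∧ ¬r ∧ ¬p) ∨ p ∨ ¬r
⇔ p ∨ ¬r

p ∨ ¬r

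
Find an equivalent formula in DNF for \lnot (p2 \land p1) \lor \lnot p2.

\lnot p2 \lor \lnot p1

\lnot (p2 \land p1) \lor \lnot p2
≡ \lnot p2 \lor \lnot p1 \lor \lnot p2   — De Morgan
≡ \lnot p2 \lor \lnot p1   — simplify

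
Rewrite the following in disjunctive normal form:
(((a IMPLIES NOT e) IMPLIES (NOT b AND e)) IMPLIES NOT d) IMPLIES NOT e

(((a IMPLIES NOT e) IMPLIES (NOT b AND e)) IMPLIES NOT d) IMPLIES NOT e
⇔ NOT (((a IMPLIES NOT e) IMPLIES (NOT b AND e)) IMPLIES NOT d) OR NOT e   [eliminate IMPLIES]
⇔ NOT (NOT ((a IMPLIES NOT e) IMPLIES (NOT b AND e)) OR NOT d) OR NOT e   [eliminate IMPLIES]
⇔ NOT (NOT (NOT (a IMPLIES NOT e) OR (NOT b AND e)) OR NOT d) OR NOT e   [eliminate IMPLIES]
⇔ NOT (NOT (NOT (NOT a OR NOT e) OR (NOT b AND e)) OR NOT d) OR NOT e   [eliminate IMPLIES]
⇔ (NOT NOT (NOT (NOT a OR NOT e) OR (NOT b AND e)) AND NOT NOT d) OR NOT e   [De Morgan]
⇔ ((NOT (NOT a OR NOT e) OR (NOT b AND e)) AND NOT NOT d) OR NOT e   [double negation]
⇔ (((NOT NOT a AND NOT NOT e) OR (NOT b AND e)) AND NOT NOT d) OR NOT e   [De Morgan]
⇔ (((a AND NOT NOT e) OR (NOT b AND e)) AND NOT NOT d) OR NOT e   [double negation]
⇔ (((a AND e) OR (NOT b AND e)) AND NOT NOT d) OR NOT e   [double negation]
⇔ (((a AND e) OR (NOT b AND e)) AND d) OR NOT e   [double negation]
⇔ (a AND e AND d) OR (NOT b AND e AND d) OR NOT e   [distribute AND over OR]

(a AND e AND d) OR (NOT b AND e AND d) OR NOT e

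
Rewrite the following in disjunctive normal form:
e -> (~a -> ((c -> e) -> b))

~e | a | b

e -> (~a -> ((c -> e) -> b))
≡ ~e | (~a -> ((c -> e) -> b))
≡ ~e | ~~a | ((c -> e) -> b)
≡ ~e | ~~a | ~(c -> e) | b
≡ ~e | ~~a | ~(~c | e) | b
≡ ~e | a | ~(~c | e) | b
≡ ~e | a | (~~c & ~e) | b
≡ ~e | a | (c & ~e) | b
≡ ~e | a | b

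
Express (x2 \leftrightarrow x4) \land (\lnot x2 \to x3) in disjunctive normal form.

\lnot x2 \land \lnot x4 \land x3 \lor x4 \land x2

(x2 \leftrightarrow x4) \land (\lnot x2 \to x3)
⇔ (x2 \to x4) \land (x4 \to x2) \land (\lnot x2 \to x3)   [eliminate \leftrightarrow]
⇔ (\lnot x2 \lor x4) \land (x4 \to x2) \land (\lnot x2 \to x3)   [eliminate \to]
⇔ (\lnot x2 \lor x4) \land (\lnot x4 \lor x2) \land (\lnot x2 \to x3)   [eliminate \to]
⇔ (\lnot x2 \lor x4) \land (\lnot x4 \lor x2) \land (\lnot \lnot x2 \lor x3)   [eliminate \to]
⇔ (\lnot x2 \lor x4) \land (\lnot x4 \lor x2) \land (x2 \lor x3)   [double negation]
⇔ \lnot x2 \land \lnot x4 \land x2 \lor \lnot x2 \land \lnot x4 \land x3 \lor \lnot x2 \land x2 \land x2 \lor \lnot x2 \land x2 \land x3 \lor x4 \land \lnot x4 \land x2 \lor x4 \land \lnot x4 \land x3 \lor x4 \land x2 \land x2 \lor x4 \land x2 \land x3   [distribute \land over \lor]
⇔ \lnot x2 \land \lnot x4 \land x3 \lor x4 \land x2   [simplify]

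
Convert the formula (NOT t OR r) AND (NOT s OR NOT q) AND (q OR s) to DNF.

(NOT t AND NOT s AND q) OR (NOT t AND NOT q AND s) OR (r AND NOT s AND q) OR (r AND NOT q AND s)

(NOT t OR r) AND (NOT s OR NOT q) AND (q OR s)
= (NOT t AND NOT s AND q) OR (NOT t AND NOT s AND s) OR (NOT t AND NOT q AND q) OR (NOT t AND NOT q AND s) OR (r AND NOT s AND q) OR (r AND NOT s AND s) OR (r AND NOT q AND q) OR (r AND NOT q AND s)   — distribute AND over OR
= (NOT t AND NOT s AND q) OR (NOT t AND NOT q AND s) OR (r AND NOT s AND q) OR (r AND NOT q AND s)   — simplify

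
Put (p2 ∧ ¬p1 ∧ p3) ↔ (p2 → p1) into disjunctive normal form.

¬p3 ∧ p2 ∧ ¬p1

(p2 ∧ ¬p1 ∧ p3) ↔ (p2 → p1)
= ((p2 ∧ ¬p1 ∧ p3) → (p2 → p1)) ∧ ((p2 → p1) → (p2 ∧ ¬p1 ∧ p3))
= (¬(p2 ∧ ¬p1 ∧ p3) ∨ (p2 → p1)) ∧ ((p2 → p1) → (p2 ∧ ¬p1 ∧ p3))
= (¬(p2 ∧ ¬p1 ∧ p3) ∨ ¬p2 ∨ p1) ∧ ((p2 → p1) → (p2 ∧ ¬p1 ∧ p3))
= (¬(p2 ∧ ¬p1 ∧ p3) ∨ ¬p2 ∨ p1) ∧ (¬(p2 → p1) ∨ (p2 ∧ ¬p1 ∧ p3))
= (¬(p2 ∧ ¬p1 ∧ p3) ∨ ¬p2 ∨ p1) ∧ (¬(¬p2 ∨ p1) ∨ (p2 ∧ ¬p1 ∧ p3))
= (¬p2 ∨ ¬¬p1 ∨ ¬p3 ∨ ¬p2 ∨ p1) ∧ (¬(¬p2 ∨ p1) ∨ (p2 ∧ ¬p1 ∧ p3))
= (¬p2 ∨ p1 ∨ ¬p3 ∨ ¬p2 ∨ p1) ∧ (¬(¬p2 ∨ p1) ∨ (p2 ∧ ¬p1 ∧ p3))
= (¬p2 ∨ p1 ∨ ¬p3 ∨ ¬p2 ∨ p1) ∧ ((¬¬p2 ∧ ¬p1) ∨ (p2 ∧ ¬p1 ∧ p3))
= (¬p2 ∨ p1 ∨ ¬p3 ∨ ¬p2 ∨ p1) ∧ ((p2 ∧ ¬p1) ∨ (p2 ∧ ¬p1 ∧ p3))
= (¬p2 ∧ p2 ∧ ¬p1) ∨ (¬p2 ∧ p2 ∧ ¬p1 ∧ p3) ∨ (p1 ∧ p2 ∧ ¬p1) ∨ (p1 ∧ p2 ∧ ¬p1 ∧ p3) ∨ (¬p3 ∧ p2 ∧ ¬p1) ∨ (¬p3 ∧ p2 ∧ ¬p1 ∧ p3) ∨ (¬p2 ∧ p2 ∧ ¬p1) ∨ (¬p2 ∧ p2 ∧ ¬p1 ∧ p3) ∨ (p1 ∧ p2 ∧ ¬p1) ∨ (p1 ∧ p2 ∧ ¬p1 ∧ p3)
= ¬p3 ∧ p2 ∧ ¬p1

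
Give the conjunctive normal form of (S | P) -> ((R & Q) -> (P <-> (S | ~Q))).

(S | P) -> ((R & Q) -> (P <-> (S | ~Q)))
= ~(S | P) | ((R & Q) -> (P <-> (S | ~Q)))   — eliminate ->
= ~(S | P) | ~(R & Q) | (P <-> (S | ~Q))   — eliminate ->
= ~(S | P) | ~(R & Q) | ((P -> (S | ~Q)) & ((S | ~Q) -> P))   — eliminate <->
= ~(S | P) | ~(R & Q) | ((~P | S | ~Q) & ((S | ~Q) -> P))   — eliminate ->
= ~(S | P) | ~(R & Q) | ((~P | S | ~Q) & (~(S | ~Q) | P))   — eliminate ->
= (~S & ~P) | ~(R & Q) | ((~P | S | ~Q) & (~(S | ~Q) | P))   — De Morgan
= (~S & ~P) | ~R | ~Q | ((~P | S | ~Q) & (~(S | ~Q) | P))   — De Morgan
= (~S & ~P) | ~R | ~Q | ((~P | S | ~Q) & ((~S & ~~Q) | P))   — De Morgan
= (~S & ~P) | ~R | ~Q | ((~P | S | ~Q) & ((~S & Q) | P))   — double negation
= (~S | ~R | ~Q | ~P | S | ~Q) & (~S | ~R | ~Q | ~S | P) & (~S | ~R | ~Q | Q | P) & (~P | ~R | ~Q | ~P | S | ~Q) & (~P | ~R | ~Q | ~S | P) & (~P | ~R | ~Q | Q | P)   — distribute | over &
= (~S | ~R | ~Q | P) & (~P | ~R | ~Q | S)   — simplify

(~S | ~R | ~Q | P) & (~P | ~R | ~Q | S)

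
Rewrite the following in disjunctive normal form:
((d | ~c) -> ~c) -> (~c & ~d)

((d | ~c) -> ~c) -> (~c & ~d)
⇔ ~((d | ~c) -> ~c) | (~c & ~d)   [eliminate ->]
⇔ ~(~(d | ~c) | ~c) | (~c & ~d)   [eliminate ->]
⇔ (~~(d | ~c) & ~~c) | (~c & ~d)   [De Morgan]
⇔ ((d | ~c) & ~~c) | (~c & ~d)   [double negation]
⇔ ((d | ~c) & c) | (~c & ~d)   [double negation]
⇔ (d & c) | (~c & c) | (~c & ~d)   [distribute & over |]
⇔ (d & c) | (~c & ~d)   [simplify]

(d & c) | (~c & ~d)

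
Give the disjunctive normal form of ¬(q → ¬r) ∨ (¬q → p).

q ∨ p

¬(q → ¬r) ∨ (¬q → p)
⇔ ¬(¬q ∨ ¬r) ∨ (¬q → p)   — eliminate →
⇔ ¬(¬q ∨ ¬r) ∨ ¬¬q ∨ p   — eliminate →
⇔ (¬¬q ∧ ¬¬r) ∨ ¬¬q ∨ p   — De Morgan
⇔ (q ∧ ¬¬r) ∨ ¬¬q ∨ p   — double negation
⇔ (q ∧ r) ∨ ¬¬q ∨ p   — double negation
⇔ (q ∧ r) ∨ q ∨ p   — double negation
⇔ q ∨ p   — simplify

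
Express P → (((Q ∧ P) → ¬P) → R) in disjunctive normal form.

P → (((Q ∧ P) → ¬P) → R)
≡ ¬P ∨ (((Q ∧ P) → ¬P) → R)   — eliminate →
≡ ¬P ∨ ¬((Q ∧ P) → ¬P) ∨ R   — eliminate →
≡ ¬P ∨ ¬(¬(Q ∧ P) ∨ ¬P) ∨ R   — eliminate →
≡ ¬P ∨ (¬¬(Q ∧ P) ∧ ¬¬P) ∨ R   — De Morgan
≡ ¬P ∨ (Q ∧ P ∧ ¬¬P) ∨ R   — double negation
≡ ¬P ∨ (Q ∧ P ∧ P) ∨ R   — double negation
≡ ¬P ∨ (Q ∧ P) ∨ R   — simplify

¬P ∨ (Q ∧ P) ∨ R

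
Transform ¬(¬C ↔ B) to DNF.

(¬C ∧ ¬B) ∨ (B ∧ C)

¬(¬C ↔ B)
≡ ¬((¬C → B) ∧ (B → ¬C))   (eliminate ↔)
≡ ¬((¬¬C ∨ B) ∧ (B → ¬C))   (eliminate →)
≡ ¬((¬¬C ∨ B) ∧ (¬B ∨ ¬C))   (eliminate →)
≡ ¬(¬¬C ∨ B) ∨ ¬(¬B ∨ ¬C)   (De Morgan)
≡ (¬¬¬C ∧ ¬B) ∨ ¬(¬B ∨ ¬C)   (De Morgan)
≡ (¬C ∧ ¬B) ∨ ¬(¬B ∨ ¬C)   (double negation)
≡ (¬C ∧ ¬B) ∨ (¬¬B ∧ ¬¬C)   (De Morgan)
≡ (¬C ∧ ¬B) ∨ (B ∧ ¬¬C)   (double negation)
≡ (¬C ∧ ¬B) ∨ (B ∧ C)   (double negation)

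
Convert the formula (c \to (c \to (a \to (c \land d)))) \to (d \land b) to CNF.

(c \lor d) \land (c \lor b) \land (a \lor d) \land (a \lor b) \land (\lnot c \lor \lnot d \lor b)

(c \to (c \to (a \to (c \land d)))) \to (d \land b)
≡ \lnot (c \to (c \to (a \to (c \land d)))) \lor (d \land b)
≡ \lnot (\lnot c \lor (c \to (a \to (c \land d)))) \lor (d \land b)
≡ \lnot (\lnot c \lor \lnot c \lor (a \to (c \land d))) \lor (d \land b)
≡ \lnot (\lnot c \lor \lnot c \lor \lnot a \lor (c \land d)) \lor (d \land b)
≡ (\lnot \lnot c \land \lnot \lnot c \land \lnot \lnot a \land \lnot (c \land d)) \lor (d \land b)
≡ (c \land \lnot \lnot c \land \lnot \lnot a \land \lnot (c \land d)) \lor (d \land b)
≡ (c \land c \land \lnot \lnot a \land \lnot (c \land d)) \lor (d \land b)
≡ (c \land c \land a \land \lnot (c \land d)) \lor (d \land b)
≡ (c \land c \land a \land (\lnot c \lor \lnot d)) \lor (d \land b)
≡ (c \lor d) \land (c \lor b) \land (c \lor d) \land (c \lor b) \land (a \lor d) \land (a \lor b) \land (\lnot c \lor \lnot d \lor d) \land (\lnot c \lor \lnot d \lor b)
≡ (c \lor d) \land (c \lor b) \land (a \lor d) \land (a \lor b) \land (\lnot c \lor \lnot d \lor b)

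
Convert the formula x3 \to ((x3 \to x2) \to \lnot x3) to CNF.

\lnot x3 \lor \lnot x2

x3 \to ((x3 \to x2) \to \lnot x3)
⇔ \lnot x3 \lor ((x3 \to x2) \to \lnot x3)   — eliminate \to
⇔ \lnot x3 \lor \lnot (x3 \to x2) \lor \lnot x3   — eliminate \to
⇔ \lnot x3 \lor \lnot (\lnot x3 \lor x2) \lor \lnot x3   — eliminate \to
⇔ \lnot x3 \lor (\lnot \lnot x3 \land \lnot x2) \lor \lnot x3   — De Morgan
⇔ \lnot x3 \lor (x3 \land \lnot x2) \lor \lnot x3   — double negation
⇔ (\lnot x3 \lor x3 \lor \lnot x3) \land (\lnot x3 \lor \lnot x2 \lor \lnot x3)   — distribute \lor over \land
⇔ \lnot x3 \lor \lnot x2   — simplify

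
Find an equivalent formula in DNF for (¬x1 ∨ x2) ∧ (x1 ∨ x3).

(¬x1 ∧ x3) ∨ (x2 ∧ x1) ∨ (x2 ∧ x3)

(¬x1 ∨ x2) ∧ (x1 ∨ x3)
= (¬x1 ∧ x1) ∨ (¬x1 ∧ x3) ∨ (x2 ∧ x1) ∨ (x2 ∧ x3)   (distribute ∧ over ∨)
= (¬x1 ∧ x3) ∨ (x2 ∧ x1) ∨ (x2 ∧ x3)   (simplify)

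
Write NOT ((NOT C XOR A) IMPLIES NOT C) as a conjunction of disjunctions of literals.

(NOT C OR A) AND C

NOT ((NOT C XOR A) IMPLIES NOT C)
≡ NOT (NOT (NOT C XOR A) OR NOT C)
≡ NOT (NOT ((NOT C OR A) AND NOT (NOT C AND A)) OR NOT C)
≡ NOT NOT ((NOT C OR A) AND NOT (NOT C AND A)) AND NOT NOT C
≡ (NOT C OR A) AND NOT (NOT C AND A) AND NOT NOT C
≡ (NOT C OR A) AND (NOT NOT C OR NOT A) AND NOT NOT C
≡ (NOT C OR A) AND (C OR NOT A) AND NOT NOT C
≡ (NOT C OR A) AND (C OR NOT A) AND C
≡ (NOT C OR A) AND C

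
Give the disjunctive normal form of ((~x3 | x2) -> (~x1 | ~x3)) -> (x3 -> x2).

~x3 | x2

((~x3 | x2) -> (~x1 | ~x3)) -> (x3 -> x2)
≡ ~((~x3 | x2) -> (~x1 | ~x3)) | (x3 -> x2)   (eliminate ->)
≡ ~(~(~x3 | x2) | ~x1 | ~x3) | (x3 -> x2)   (eliminate ->)
≡ ~(~(~x3 | x2) | ~x1 | ~x3) | ~x3 | x2   (eliminate ->)
≡ (~~(~x3 | x2) & ~~x1 & ~~x3) | ~x3 | x2   (De Morgan)
≡ ((~x3 | x2) & ~~x1 & ~~x3) | ~x3 | x2   (double negation)
≡ ((~x3 | x2) & x1 & ~~x3) | ~x3 | x2   (double negation)
≡ ((~x3 | x2) & x1 & x3) | ~x3 | x2   (double negation)
≡ (~x3 & x1 & x3) | (x2 & x1 & x3) | ~x3 | x2   (distribute & over |)
≡ ~x3 | x2   (simplify)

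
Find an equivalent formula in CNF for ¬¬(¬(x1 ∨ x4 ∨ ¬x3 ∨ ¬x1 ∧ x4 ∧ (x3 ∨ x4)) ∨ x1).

¬¬(¬(x1 ∨ x4 ∨ ¬x3 ∨ ¬x1 ∧ x4 ∧ (x3 ∨ x4)) ∨ x1)
⇔ ¬(x1 ∨ x4 ∨ ¬x3 ∨ ¬x1 ∧ x4 ∧ (x3 ∨ x4)) ∨ x1
⇔ ¬x1 ∧ ¬x4 ∧ ¬¬x3 ∧ ¬(¬x1 ∧ x4 ∧ (x3 ∨ x4)) ∨ x1
⇔ ¬x1 ∧ ¬x4 ∧ x3 ∧ ¬(¬x1 ∧ x4 ∧ (x3 ∨ x4)) ∨ x1
⇔ ¬x1 ∧ ¬x4 ∧ x3 ∧ (¬¬x1 ∨ ¬x4 ∨ ¬(x3 ∨ x4)) ∨ x1
⇔ ¬x1 ∧ ¬x4 ∧ x3 ∧ (x1 ∨ ¬x4 ∨ ¬(x3 ∨ x4)) ∨ x1
⇔ ¬x1 ∧ ¬x4 ∧ x3 ∧ (x1 ∨ ¬x4 ∨ ¬x3 ∧ ¬x4) ∨ x1
⇔ (¬x1 ∨ x1) ∧ (¬x4 ∨ x1) ∧ (x3 ∨ x1) ∧ (x1 ∨ ¬x4 ∨ ¬x3 ∨ x1) ∧ (x1 ∨ ¬x4 ∨ ¬x4 ∨ x1)
⇔ (¬x4 ∨ x1) ∧ (x3 ∨ x1)

(¬x4 ∨ x1) ∧ (x3 ∨ x1)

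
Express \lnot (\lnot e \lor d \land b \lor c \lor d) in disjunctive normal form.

\lnot (\lnot e \lor d \land b \lor c \lor d)
≡ \lnot \lnot e \land \lnot (d \land b) \land \lnot c \land \lnot d
≡ e \land \lnot (d \land b) \land \lnot c \land \lnot d
≡ e \land (\lnot d \lor \lnot b) \land \lnot c \land \lnot d
≡ e \land \lnot d \land \lnot c \land \lnot d \lor e \land \lnot b \land \lnot c \land \lnot d
≡ e \land \lnot d \land \lnot c

e \land \lnot d \land \lnot c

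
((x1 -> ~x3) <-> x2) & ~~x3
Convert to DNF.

((x1 -> ~x3) <-> x2) & ~~x3
≡ ((x1 -> ~x3) -> x2) & (x2 -> (x1 -> ~x3)) & ~~x3   [eliminate <->]
≡ (~(x1 -> ~x3) | x2) & (x2 -> (x1 -> ~x3)) & ~~x3   [eliminate ->]
≡ (~(~x1 | ~x3) | x2) & (x2 -> (x1 -> ~x3)) & ~~x3   [eliminate ->]
≡ (~(~x1 | ~x3) | x2) & (~x2 | (x1 -> ~x3)) & ~~x3   [eliminate ->]
≡ (~(~x1 | ~x3) | x2) & (~x2 | ~x1 | ~x3) & ~~x3   [eliminate ->]
≡ ((~~x1 & ~~x3) | x2) & (~x2 | ~x1 | ~x3) & ~~x3   [De Morgan]
≡ ((x1 & ~~x3) | x2) & (~x2 | ~x1 | ~x3) & ~~x3   [double negation]
≡ ((x1 & x3) | x2) & (~x2 | ~x1 | ~x3) & ~~x3   [double negation]
≡ ((x1 & x3) | x2) & (~x2 | ~x1 | ~x3) & x3   [double negation]
≡ (x1 & x3 & ~x2 & x3) | (x1 & x3 & ~x1 & x3) | (x1 & x3 & ~x3 & x3) | (x2 & ~x2 & x3) | (x2 & ~x1 & x3) | (x2 & ~x3 & x3)   [distribute & over |]
≡ (x1 & x3 & ~x2) | (x2 & ~x1 & x3)   [simplify]

(x1 & x3 & ~x2) | (x2 & ~x1 & x3)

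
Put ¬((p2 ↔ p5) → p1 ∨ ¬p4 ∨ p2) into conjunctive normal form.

¬((p2 ↔ p5) → p1 ∨ ¬p4 ∨ p2)
= ¬(¬(p2 ↔ p5) ∨ p1 ∨ ¬p4 ∨ p2)   — eliminate →
= ¬(¬((p2 → p5) ∧ (p5 → p2)) ∨ p1 ∨ ¬p4 ∨ p2)   — eliminate ↔
= ¬(¬((¬p2 ∨ p5) ∧ (p5 → p2)) ∨ p1 ∨ ¬p4 ∨ p2)   — eliminate →
= ¬(¬((¬p2 ∨ p5) ∧ (¬p5 ∨ p2)) ∨ p1 ∨ ¬p4 ∨ p2)   — eliminate →
= ¬¬((¬p2 ∨ p5) ∧ (¬p5 ∨ p2)) ∧ ¬p1 ∧ ¬¬p4 ∧ ¬p2   — De Morgan
= (¬p2 ∨ p5) ∧ (¬p5 ∨ p2) ∧ ¬p1 ∧ ¬¬p4 ∧ ¬p2   — double negation
= (¬p2 ∨ p5) ∧ (¬p5 ∨ p2) ∧ ¬p1 ∧ p4 ∧ ¬p2   — double negation
= (¬p5 ∨ p2) ∧ ¬p1 ∧ p4 ∧ ¬p2   — simplify

(¬p5 ∨ p2) ∧ ¬p1 ∧ p4 ∧ ¬p2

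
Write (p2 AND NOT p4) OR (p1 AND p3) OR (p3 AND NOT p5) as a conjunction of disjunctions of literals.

(p2 AND NOT p4) OR (p1 AND p3) OR (p3 AND NOT p5)
≡ (p2 OR p1 OR p3) AND (p2 OR p1 OR NOT p5) AND (p2 OR p3 OR p3) AND (p2 OR p3 OR NOT p5) AND (NOT p4 OR p1 OR p3) AND (NOT p4 OR p1 OR NOT p5) AND (NOT p4 OR p3 OR p3) AND (NOT p4 OR p3 OR NOT p5)   [distribute OR over AND]
≡ (p2 OR p1 OR NOT p5) AND (p2 OR p3) AND (NOT p4 OR p1 OR NOT p5) AND (NOT p4 OR p3)   [simplify]

(p2 OR p1 OR NOT p5) AND (p2 OR p3) AND (NOT p4 OR p1 OR NOT p5) AND (NOT p4 OR p3)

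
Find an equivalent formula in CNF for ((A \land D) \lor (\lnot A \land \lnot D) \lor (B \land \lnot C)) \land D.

((A \land D) \lor (\lnot A \land \lnot D) \lor (B \land \lnot C)) \land D
⇔ (A \lor \lnot A \lor B) \land (A \lor \lnot A \lor \lnot C) \land (A \lor \lnot D \lor B) \land (A \lor \lnot D \lor \lnot C) \land (D \lor \lnot A \lor B) \land (D \lor \lnot A \lor \lnot C) \land (D \lor \lnot D \lor B) \land (D \lor \lnot D \lor \lnot C) \land D   (distribute \lor over \land)
⇔ (A \lor \lnot D \lor B) \land (A \lor \lnot D \lor \lnot C) \land D   (simplify)

(A \lor \lnot D \lor B) \land (A \lor \lnot D \lor \lnot C) \land D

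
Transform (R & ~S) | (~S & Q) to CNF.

(R | Q) & ~S

(R & ~S) | (~S & Q)
≡ (R | ~S) & (R | Q) & (~S | ~S) & (~S | Q)   (distribute | over &)
≡ (R | Q) & ~S   (simplify)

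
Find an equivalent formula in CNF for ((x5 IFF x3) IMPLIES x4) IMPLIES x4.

((x5 IFF x3) IMPLIES x4) IMPLIES x4
⇔ NOT ((x5 IFF x3) IMPLIES x4) OR x4
⇔ NOT (NOT (x5 IFF x3) OR x4) OR x4
⇔ NOT (NOT ((x5 IMPLIES x3) AND (x3 IMPLIES x5)) OR x4) OR x4
⇔ NOT (NOT ((NOT x5 OR x3) AND (x3 IMPLIES x5)) OR x4) OR x4
⇔ NOT (NOT ((NOT x5 OR x3) AND (NOT x3 OR x5)) OR x4) OR x4
⇔ (NOT NOT ((NOT x5 OR x3) AND (NOT x3 OR x5)) AND NOT x4) OR x4
⇔ ((NOT x5 OR x3) AND (NOT x3 OR x5) AND NOT x4) OR x4
⇔ (NOT x5 OR x3 OR x4) AND (NOT x3 OR x5 OR x4) AND (NOT x4 OR x4)
⇔ (NOT x5 OR x3 OR x4) AND (NOT x3 OR x5 OR x4)

(NOT x5 OR x3 OR x4) AND (NOT x3 OR x5 OR x4)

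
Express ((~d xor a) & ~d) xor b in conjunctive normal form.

((~d xor a) & ~d) xor b
⇔ (((~d xor a) & ~d) | b) & ~((~d xor a) & ~d & b)   — expand xor
⇔ (((~d | a) & ~(~d & a) & ~d) | b) & ~((~d xor a) & ~d & b)   — expand xor
⇔ (((~d | a) & ~(~d & a) & ~d) | b) & ~((~d | a) & ~(~d & a) & ~d & b)   — expand xor
⇔ (((~d | a) & (~~d | ~a) & ~d) | b) & ~((~d | a) & ~(~d & a) & ~d & b)   — De Morgan
⇔ (((~d | a) & (d | ~a) & ~d) | b) & ~((~d | a) & ~(~d & a) & ~d & b)   — double negation
⇔ (((~d | a) & (d | ~a) & ~d) | b) & (~(~d | a) | ~~(~d & a) | ~~d | ~b)   — De Morgan
⇔ (((~d | a) & (d | ~a) & ~d) | b) & ((~~d & ~a) | ~~(~d & a) | ~~d | ~b)   — De Morgan
⇔ (((~d | a) & (d | ~a) & ~d) | b) & ((d & ~a) | ~~(~d & a) | ~~d | ~b)   — double negation
⇔ (((~d | a) & (d | ~a) & ~d) | b) & ((d & ~a) | (~d & a) | ~~d | ~b)   — double negation
⇔ (((~d | a) & (d | ~a) & ~d) | b) & ((d & ~a) | (~d & a) | d | ~b)   — double negation
⇔ (~d | a | b) & (d | ~a | b) & (~d | b) & (d | ~d | d | ~b) & (d | a | d | ~b) & (~a | ~d | d | ~b) & (~a | a | d | ~b)   — distribute | over &
⇔ (d | ~a | b) & (~d | b) & (d | a | ~b)   — simplify

(d | ~a | b) & (~d | b) & (d | a | ~b)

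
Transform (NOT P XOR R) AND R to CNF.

(P OR NOT R) AND R

(NOT P XOR R) AND R
≡ (NOT P OR R) AND NOT (NOT P AND R) AND R   [expand XOR]
≡ (NOT P OR R) AND (NOT NOT P OR NOT R) AND R   [De Morgan]
≡ (NOT P OR R) AND (P OR NOT R) AND R   [double negation]
≡ (P OR NOT R) AND R   [simplify]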